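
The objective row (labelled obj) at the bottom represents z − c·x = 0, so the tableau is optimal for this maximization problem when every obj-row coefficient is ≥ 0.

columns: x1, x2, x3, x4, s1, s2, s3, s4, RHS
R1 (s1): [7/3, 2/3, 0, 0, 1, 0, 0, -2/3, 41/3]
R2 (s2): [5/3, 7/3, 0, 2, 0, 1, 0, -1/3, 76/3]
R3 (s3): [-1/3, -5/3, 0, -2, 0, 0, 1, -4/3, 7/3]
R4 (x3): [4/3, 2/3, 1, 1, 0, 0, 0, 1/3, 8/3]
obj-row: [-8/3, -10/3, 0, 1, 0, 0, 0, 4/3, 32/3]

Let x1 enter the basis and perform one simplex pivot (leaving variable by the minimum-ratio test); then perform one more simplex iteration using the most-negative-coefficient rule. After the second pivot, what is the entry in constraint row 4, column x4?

Ratio test on column x1 — row 1: (41/3)/(7/3) = 41/7; row 2: (76/3)/(5/3) = 76/5; row 3: entry -1/3 ≤ 0; row 4: (8/3)/(4/3) = 2. Minimum is 2 at row 4 (x3 leaves); pivot element 4/3.
Divide row 4 by 4/3; eliminate column x1 from the other rows.
Second iteration: most negative obj-row entry is -2 in column x2, so x2 enters.
Ratio test on column x2 — row 1: entry -1/2 ≤ 0; row 2: 22/(3/2) = 44/3; row 3: entry -3/2 ≤ 0; row 4: 2/(1/2) = 4. Minimum is 4 at row 4 (x1 leaves); pivot element 1/2.
Divide row 4 by 1/2; eliminate column x2 from the other rows.
After both pivots, the entry at constraint row 4, column x4 is 3/2.

3/2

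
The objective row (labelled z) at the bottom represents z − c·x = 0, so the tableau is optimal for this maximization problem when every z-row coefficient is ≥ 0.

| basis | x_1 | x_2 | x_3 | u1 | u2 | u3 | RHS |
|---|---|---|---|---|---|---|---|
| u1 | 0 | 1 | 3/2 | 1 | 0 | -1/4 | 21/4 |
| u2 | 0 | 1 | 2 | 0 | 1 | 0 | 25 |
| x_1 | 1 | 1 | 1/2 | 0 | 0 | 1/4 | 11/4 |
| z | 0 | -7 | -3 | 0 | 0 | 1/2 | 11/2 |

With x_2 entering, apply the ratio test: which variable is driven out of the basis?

x_1

Column x_2 entries and ratios — u1: (21/4)/1 = 21/4; u2: 25/1 = 25; x_1: (11/4)/1 = 11/4.
Smallest ratio is 11/4 in the row of x_1, so x_1 leaves.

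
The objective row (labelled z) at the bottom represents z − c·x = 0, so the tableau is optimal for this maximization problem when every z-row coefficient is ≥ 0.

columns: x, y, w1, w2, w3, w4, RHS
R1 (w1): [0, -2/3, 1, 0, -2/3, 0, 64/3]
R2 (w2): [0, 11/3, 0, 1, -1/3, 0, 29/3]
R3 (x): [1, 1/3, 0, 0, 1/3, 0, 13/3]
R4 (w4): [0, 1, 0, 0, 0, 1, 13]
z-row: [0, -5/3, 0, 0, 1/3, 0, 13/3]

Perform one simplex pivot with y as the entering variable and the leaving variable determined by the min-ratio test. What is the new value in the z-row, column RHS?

96/11

Ratio test on column y — row 1: entry -2/3 ≤ 0; row 2: (29/3)/(11/3) = 29/11; row 3: (13/3)/(1/3) = 13; row 4: 13/1 = 13. Minimum is 29/11 at row 2 (w2 leaves); pivot element 11/3.
Divide row 2 by 11/3; eliminate column y from the other rows.
z-row update in column RHS: 13/3 − (-5/3)·(29/11) = 96/11.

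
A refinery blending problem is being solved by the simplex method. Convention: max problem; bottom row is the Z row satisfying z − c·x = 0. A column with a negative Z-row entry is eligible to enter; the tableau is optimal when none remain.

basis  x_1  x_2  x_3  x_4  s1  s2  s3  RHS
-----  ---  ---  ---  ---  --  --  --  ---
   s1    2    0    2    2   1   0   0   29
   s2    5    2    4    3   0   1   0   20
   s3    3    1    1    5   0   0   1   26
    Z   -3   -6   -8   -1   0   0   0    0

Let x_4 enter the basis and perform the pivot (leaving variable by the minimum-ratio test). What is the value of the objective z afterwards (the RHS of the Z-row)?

26/5

Ratio test on column x_4 — row 1: 29/2 = 29/2; row 2: 20/3 = 20/3; row 3: 26/5 = 26/5. Minimum is 26/5 at row 3 (s3 leaves); pivot element 5.
Pivot on row 3; the Z-row RHS becomes 0 − (-1)·(26/5) = 26/5.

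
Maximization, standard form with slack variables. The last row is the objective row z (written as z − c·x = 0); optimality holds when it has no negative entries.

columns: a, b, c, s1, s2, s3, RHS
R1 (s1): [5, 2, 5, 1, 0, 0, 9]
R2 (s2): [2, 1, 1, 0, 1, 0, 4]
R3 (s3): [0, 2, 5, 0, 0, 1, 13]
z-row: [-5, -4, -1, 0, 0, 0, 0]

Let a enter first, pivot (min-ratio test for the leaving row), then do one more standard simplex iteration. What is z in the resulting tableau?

Ratio test on column a — row 1: 9/5 = 9/5; row 2: 4/2 = 2; row 3: entry 0 ≤ 0. Minimum is 9/5 at row 1 (s1 leaves); pivot element 5.
Pivot on row 1; the z-row RHS becomes 0 − (-5)·(9/5) = 9.
Next entering variable (most negative z-row entry -2): b.
Ratio test on column b — row 1: (9/5)/(2/5) = 9/2; row 2: (2/5)/(1/5) = 2; row 3: 13/2 = 13/2. Minimum is 2 at row 2 (s2 leaves); pivot element 1/5.
After the second pivot the z-row RHS is 9 − (-2)·2 = 13.

13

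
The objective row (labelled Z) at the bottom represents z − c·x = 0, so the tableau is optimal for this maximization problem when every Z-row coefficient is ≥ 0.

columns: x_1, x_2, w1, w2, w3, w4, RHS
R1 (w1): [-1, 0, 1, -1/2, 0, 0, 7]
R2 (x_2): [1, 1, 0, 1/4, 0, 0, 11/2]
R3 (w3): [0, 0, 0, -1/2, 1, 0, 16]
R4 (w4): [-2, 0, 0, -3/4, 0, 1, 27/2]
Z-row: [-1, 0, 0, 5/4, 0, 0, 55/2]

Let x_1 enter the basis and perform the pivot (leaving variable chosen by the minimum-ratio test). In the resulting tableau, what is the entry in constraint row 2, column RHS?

11/2

Ratio test on column x_1 — row 1: entry -1 ≤ 0; row 2: (11/2)/1 = 11/2; row 3: entry 0 ≤ 0; row 4: entry -2 ≤ 0. Minimum is 11/2 at row 2 (x_2 leaves); pivot element 1.
Divide row 2 by 1; eliminate column x_1 from the other rows.
In the new row 2, the RHS entry is the old entry divided by the pivot: (11/2)/1 = 11/2.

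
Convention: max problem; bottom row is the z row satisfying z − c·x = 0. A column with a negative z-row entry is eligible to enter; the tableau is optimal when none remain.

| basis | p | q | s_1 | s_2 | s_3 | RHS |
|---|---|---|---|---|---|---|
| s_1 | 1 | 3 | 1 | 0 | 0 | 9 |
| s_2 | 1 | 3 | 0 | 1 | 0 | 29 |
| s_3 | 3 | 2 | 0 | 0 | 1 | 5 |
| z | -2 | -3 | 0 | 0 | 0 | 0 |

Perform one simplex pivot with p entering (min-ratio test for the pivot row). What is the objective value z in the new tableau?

Ratio test on column p — row 1: 9/1 = 9; row 2: 29/1 = 29; row 3: 5/3 = 5/3. Minimum is 5/3 at row 3 (s_3 leaves); pivot element 3.
Pivot on row 3; the z-row RHS becomes 0 − (-2)·(5/3) = 10/3.

10/3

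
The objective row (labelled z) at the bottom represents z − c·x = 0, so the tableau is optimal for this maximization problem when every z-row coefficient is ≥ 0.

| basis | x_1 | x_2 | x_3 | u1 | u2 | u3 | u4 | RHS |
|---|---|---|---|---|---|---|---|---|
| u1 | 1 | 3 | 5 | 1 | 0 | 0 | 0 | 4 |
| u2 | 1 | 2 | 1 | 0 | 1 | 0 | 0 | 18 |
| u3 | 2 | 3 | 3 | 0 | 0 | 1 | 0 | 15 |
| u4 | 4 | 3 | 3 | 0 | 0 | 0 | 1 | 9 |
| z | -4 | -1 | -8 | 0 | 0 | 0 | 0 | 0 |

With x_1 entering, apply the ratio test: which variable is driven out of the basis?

Column x_1 entries and ratios — u1: 4/1 = 4; u2: 18/1 = 18; u3: 15/2 = 15/2; u4: 9/4 = 9/4.
Smallest ratio is 9/4 in the row of u4, so u4 leaves.

u4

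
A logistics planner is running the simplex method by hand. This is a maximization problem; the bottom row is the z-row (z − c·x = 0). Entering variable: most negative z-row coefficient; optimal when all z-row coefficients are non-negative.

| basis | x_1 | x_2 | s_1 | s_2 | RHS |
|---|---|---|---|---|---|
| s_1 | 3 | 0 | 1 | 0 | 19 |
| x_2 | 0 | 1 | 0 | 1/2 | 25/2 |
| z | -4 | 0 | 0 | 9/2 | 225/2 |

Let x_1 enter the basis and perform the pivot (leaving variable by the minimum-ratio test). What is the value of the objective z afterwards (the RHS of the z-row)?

Ratio test on column x_1 — row 1: 19/3 = 19/3; row 2: entry 0 ≤ 0. Minimum is 19/3 at row 1 (s_1 leaves); pivot element 3.
Pivot on row 1; the z-row RHS becomes 225/2 − (-4)·(19/3) = 827/6.

827/6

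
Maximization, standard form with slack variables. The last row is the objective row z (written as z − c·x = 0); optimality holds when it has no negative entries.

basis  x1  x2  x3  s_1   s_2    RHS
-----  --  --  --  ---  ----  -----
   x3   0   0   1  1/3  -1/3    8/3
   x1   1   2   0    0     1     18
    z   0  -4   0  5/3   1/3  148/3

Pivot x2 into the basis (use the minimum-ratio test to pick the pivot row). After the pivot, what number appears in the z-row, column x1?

2

Ratio test on column x2 — row 1: entry 0 ≤ 0; row 2: 18/2 = 9. Minimum is 9 at row 2 (x1 leaves); pivot element 2.
Divide row 2 by 2; eliminate column x2 from the other rows.
z-row update in column x1: 0 − (-4)·(1/2) = 2.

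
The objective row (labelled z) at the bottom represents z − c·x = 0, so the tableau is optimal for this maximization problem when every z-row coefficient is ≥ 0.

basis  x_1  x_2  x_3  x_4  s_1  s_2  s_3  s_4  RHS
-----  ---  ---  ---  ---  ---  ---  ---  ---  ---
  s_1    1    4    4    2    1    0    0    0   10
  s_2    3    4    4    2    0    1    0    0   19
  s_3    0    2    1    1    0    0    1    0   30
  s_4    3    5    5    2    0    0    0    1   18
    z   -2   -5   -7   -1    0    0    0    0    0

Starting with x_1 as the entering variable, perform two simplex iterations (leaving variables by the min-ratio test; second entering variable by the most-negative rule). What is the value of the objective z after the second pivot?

Ratio test on column x_1 — row 1: 10/1 = 10; row 2: 19/3 = 19/3; row 3: entry 0 ≤ 0; row 4: 18/3 = 6. Minimum is 6 at row 4 (s_4 leaves); pivot element 3.
Pivot on row 4; the z-row RHS becomes 0 − (-2)·6 = 12.
Next entering variable (most negative z-row entry -11/3): x_3.
Ratio test on column x_3 — row 1: 4/(7/3) = 12/7; row 2: entry -1 ≤ 0; row 3: 30/1 = 30; row 4: 6/(5/3) = 18/5. Minimum is 12/7 at row 1 (s_1 leaves); pivot element 7/3.
After the second pivot the z-row RHS is 12 − (-11/3)·(12/7) = 128/7.

128/7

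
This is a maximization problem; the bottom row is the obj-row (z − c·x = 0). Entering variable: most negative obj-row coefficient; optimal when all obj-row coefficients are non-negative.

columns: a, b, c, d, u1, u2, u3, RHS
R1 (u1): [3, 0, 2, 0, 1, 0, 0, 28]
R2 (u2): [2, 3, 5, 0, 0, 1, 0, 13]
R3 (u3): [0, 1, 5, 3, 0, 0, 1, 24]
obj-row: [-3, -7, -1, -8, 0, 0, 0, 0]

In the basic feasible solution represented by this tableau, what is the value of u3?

u3 is basic (row 3); its value is the RHS of that row, 24.

24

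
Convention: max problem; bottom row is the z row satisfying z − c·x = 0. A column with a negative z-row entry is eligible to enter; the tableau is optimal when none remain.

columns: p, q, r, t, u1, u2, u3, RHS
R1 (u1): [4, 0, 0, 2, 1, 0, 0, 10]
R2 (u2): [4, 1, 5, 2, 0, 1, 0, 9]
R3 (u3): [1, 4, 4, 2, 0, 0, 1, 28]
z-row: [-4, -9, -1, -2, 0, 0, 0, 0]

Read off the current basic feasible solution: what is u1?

u1 is basic (row 1); its value is the RHS of that row, 10.

10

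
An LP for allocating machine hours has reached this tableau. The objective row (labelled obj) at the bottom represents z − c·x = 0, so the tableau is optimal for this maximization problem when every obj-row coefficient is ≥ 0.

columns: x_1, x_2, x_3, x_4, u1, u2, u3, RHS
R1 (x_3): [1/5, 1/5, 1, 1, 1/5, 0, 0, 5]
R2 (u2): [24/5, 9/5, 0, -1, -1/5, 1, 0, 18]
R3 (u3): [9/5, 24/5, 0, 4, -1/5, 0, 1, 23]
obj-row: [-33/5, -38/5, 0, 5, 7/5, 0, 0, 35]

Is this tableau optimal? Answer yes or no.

The obj-row has a negative entry -38/5 in column x_2, so it is not optimal.

no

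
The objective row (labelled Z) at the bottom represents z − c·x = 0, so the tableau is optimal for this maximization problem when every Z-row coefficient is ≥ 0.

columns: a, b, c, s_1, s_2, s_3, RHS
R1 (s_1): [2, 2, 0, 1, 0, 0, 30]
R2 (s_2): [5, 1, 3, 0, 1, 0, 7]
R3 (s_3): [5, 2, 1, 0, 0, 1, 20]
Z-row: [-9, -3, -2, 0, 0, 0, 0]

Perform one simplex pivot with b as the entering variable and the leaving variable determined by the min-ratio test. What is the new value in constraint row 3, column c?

Ratio test on column b — row 1: 30/2 = 15; row 2: 7/1 = 7; row 3: 20/2 = 10. Minimum is 7 at row 2 (s_2 leaves); pivot element 1.
Divide row 2 by 1; eliminate column b from the other rows.
Row 3 update in column c: 1 − 2·3 = -5.

-5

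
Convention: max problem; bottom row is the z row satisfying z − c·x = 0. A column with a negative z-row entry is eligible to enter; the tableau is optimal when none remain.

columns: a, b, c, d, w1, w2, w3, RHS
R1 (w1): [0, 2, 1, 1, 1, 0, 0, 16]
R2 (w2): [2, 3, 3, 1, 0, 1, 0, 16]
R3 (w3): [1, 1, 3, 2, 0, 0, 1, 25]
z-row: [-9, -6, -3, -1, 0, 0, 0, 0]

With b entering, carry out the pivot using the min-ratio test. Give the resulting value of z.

Ratio test on column b — row 1: 16/2 = 8; row 2: 16/3 = 16/3; row 3: 25/1 = 25. Minimum is 16/3 at row 2 (w2 leaves); pivot element 3.
Pivot on row 2; the z-row RHS becomes 0 − (-6)·(16/3) = 32.

32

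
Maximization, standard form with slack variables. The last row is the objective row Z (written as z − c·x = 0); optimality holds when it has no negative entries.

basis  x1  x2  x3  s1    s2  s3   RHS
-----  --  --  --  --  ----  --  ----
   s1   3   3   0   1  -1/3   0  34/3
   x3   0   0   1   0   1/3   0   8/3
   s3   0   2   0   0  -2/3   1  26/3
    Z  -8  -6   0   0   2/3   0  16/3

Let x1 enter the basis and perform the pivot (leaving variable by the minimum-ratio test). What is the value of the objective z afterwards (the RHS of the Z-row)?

320/9

Ratio test on column x1 — row 1: (34/3)/3 = 34/9; row 2: entry 0 ≤ 0; row 3: entry 0 ≤ 0. Minimum is 34/9 at row 1 (s1 leaves); pivot element 3.
Pivot on row 1; the Z-row RHS becomes 16/3 − (-8)·(34/9) = 320/9.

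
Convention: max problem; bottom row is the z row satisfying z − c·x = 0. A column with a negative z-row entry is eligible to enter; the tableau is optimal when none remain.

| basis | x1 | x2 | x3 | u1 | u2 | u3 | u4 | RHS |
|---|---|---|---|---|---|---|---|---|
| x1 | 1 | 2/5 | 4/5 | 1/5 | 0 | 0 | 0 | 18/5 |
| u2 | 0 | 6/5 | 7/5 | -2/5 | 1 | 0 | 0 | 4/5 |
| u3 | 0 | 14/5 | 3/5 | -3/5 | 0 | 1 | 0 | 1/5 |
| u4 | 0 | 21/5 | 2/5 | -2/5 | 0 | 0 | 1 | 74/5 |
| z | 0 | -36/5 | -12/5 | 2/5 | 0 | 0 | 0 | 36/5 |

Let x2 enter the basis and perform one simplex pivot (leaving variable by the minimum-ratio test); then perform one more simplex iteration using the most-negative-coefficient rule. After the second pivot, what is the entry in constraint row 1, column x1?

Ratio test on column x2 — row 1: (18/5)/(2/5) = 9; row 2: (4/5)/(6/5) = 2/3; row 3: (1/5)/(14/5) = 1/14; row 4: (74/5)/(21/5) = 74/21. Minimum is 1/14 at row 3 (u3 leaves); pivot element 14/5.
Divide row 3 by 14/5; eliminate column x2 from the other rows.
Second iteration: most negative z-row entry is -8/7 in column u1, so u1 enters.
Ratio test on column u1 — row 1: (25/7)/(2/7) = 25/2; row 2: entry -1/7 ≤ 0; row 3: entry -3/14 ≤ 0; row 4: (29/2)/(1/2) = 29. Minimum is 25/2 at row 1 (x1 leaves); pivot element 2/7.
Divide row 1 by 2/7; eliminate column u1 from the other rows.
After both pivots, the entry at constraint row 1, column x1 is 7/2.

7/2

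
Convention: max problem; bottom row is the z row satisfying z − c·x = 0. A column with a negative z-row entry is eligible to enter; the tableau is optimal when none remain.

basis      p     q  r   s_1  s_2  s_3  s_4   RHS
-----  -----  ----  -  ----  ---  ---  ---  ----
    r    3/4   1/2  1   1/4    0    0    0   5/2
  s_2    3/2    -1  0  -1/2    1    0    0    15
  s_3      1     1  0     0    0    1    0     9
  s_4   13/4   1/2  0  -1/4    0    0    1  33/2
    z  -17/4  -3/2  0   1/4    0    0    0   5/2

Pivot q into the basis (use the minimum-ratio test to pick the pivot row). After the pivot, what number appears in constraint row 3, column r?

Ratio test on column q — row 1: (5/2)/(1/2) = 5; row 2: entry -1 ≤ 0; row 3: 9/1 = 9; row 4: (33/2)/(1/2) = 33. Minimum is 5 at row 1 (r leaves); pivot element 1/2.
Divide row 1 by 1/2; eliminate column q from the other rows.
Row 3 update in column r: 0 − 1·2 = -2.

-2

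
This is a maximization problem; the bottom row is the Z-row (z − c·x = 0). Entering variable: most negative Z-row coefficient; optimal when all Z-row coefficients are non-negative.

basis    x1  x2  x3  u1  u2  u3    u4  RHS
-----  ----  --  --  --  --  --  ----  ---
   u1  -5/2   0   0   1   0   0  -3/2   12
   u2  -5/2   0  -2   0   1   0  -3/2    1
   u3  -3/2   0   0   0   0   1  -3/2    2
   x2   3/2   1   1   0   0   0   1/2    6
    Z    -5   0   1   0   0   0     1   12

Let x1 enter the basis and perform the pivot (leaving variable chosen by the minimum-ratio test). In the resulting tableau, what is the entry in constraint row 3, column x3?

Ratio test on column x1 — row 1: entry -5/2 ≤ 0; row 2: entry -5/2 ≤ 0; row 3: entry -3/2 ≤ 0; row 4: 6/(3/2) = 4. Minimum is 4 at row 4 (x2 leaves); pivot element 3/2.
Divide row 4 by 3/2; eliminate column x1 from the other rows.
Row 3 update in column x3: 0 − (-3/2)·(2/3) = 1.

1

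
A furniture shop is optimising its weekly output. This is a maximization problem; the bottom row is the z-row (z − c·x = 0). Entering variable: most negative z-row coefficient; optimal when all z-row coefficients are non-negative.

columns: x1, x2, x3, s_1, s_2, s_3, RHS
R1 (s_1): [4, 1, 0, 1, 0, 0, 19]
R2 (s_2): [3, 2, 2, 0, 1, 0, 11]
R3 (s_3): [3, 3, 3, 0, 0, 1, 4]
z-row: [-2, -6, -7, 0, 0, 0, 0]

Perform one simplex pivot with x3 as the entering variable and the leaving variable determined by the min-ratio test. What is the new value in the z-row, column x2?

1

Ratio test on column x3 — row 1: entry 0 ≤ 0; row 2: 11/2 = 11/2; row 3: 4/3 = 4/3. Minimum is 4/3 at row 3 (s_3 leaves); pivot element 3.
Divide row 3 by 3; eliminate column x3 from the other rows.
z-row update in column x2: -6 − (-7)·1 = 1.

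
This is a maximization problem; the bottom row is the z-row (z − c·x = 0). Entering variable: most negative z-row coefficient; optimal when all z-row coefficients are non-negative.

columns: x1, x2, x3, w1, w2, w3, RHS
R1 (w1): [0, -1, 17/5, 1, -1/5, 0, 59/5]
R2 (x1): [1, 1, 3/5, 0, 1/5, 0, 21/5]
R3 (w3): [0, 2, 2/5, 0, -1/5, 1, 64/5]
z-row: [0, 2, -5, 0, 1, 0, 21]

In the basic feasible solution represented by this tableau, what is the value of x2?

0

x2 is not in the basis, so in the current basic feasible solution x2 = 0.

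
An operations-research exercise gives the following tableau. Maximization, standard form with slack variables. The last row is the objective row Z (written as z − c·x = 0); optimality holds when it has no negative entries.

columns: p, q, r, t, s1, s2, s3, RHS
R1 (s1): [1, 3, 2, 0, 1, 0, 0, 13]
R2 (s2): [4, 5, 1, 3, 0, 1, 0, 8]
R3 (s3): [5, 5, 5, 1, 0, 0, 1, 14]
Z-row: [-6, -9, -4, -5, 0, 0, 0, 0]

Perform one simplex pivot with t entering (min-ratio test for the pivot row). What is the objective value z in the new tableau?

Ratio test on column t — row 1: entry 0 ≤ 0; row 2: 8/3 = 8/3; row 3: 14/1 = 14. Minimum is 8/3 at row 2 (s2 leaves); pivot element 3.
Pivot on row 2; the Z-row RHS becomes 0 − (-5)·(8/3) = 40/3.

40/3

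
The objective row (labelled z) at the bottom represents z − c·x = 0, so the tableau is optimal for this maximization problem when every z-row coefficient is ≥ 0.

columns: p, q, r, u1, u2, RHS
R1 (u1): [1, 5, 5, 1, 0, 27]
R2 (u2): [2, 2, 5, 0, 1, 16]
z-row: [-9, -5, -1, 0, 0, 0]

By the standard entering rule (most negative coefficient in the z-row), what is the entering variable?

p

Negative z-row entries: p: -9, q: -5, r: -1.
The most negative is -9 in column p, so p enters.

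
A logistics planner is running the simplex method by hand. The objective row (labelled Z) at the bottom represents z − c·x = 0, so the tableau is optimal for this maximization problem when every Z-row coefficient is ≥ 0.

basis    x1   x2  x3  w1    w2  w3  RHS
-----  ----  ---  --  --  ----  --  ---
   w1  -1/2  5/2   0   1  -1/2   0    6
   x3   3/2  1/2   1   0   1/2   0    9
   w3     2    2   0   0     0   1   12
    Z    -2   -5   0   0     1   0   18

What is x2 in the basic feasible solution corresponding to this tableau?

0

x2 is not in the basis, so in the current basic feasible solution x2 = 0.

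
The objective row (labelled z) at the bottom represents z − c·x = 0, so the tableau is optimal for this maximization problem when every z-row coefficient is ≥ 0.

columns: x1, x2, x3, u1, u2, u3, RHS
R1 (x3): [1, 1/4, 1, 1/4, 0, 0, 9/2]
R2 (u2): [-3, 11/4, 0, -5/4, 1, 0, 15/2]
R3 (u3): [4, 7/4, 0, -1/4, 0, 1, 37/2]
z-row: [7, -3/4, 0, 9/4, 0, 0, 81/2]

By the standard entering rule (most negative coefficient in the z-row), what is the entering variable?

Negative z-row entries: x2: -3/4.
The most negative is -3/4 in column x2, so x2 enters.

x2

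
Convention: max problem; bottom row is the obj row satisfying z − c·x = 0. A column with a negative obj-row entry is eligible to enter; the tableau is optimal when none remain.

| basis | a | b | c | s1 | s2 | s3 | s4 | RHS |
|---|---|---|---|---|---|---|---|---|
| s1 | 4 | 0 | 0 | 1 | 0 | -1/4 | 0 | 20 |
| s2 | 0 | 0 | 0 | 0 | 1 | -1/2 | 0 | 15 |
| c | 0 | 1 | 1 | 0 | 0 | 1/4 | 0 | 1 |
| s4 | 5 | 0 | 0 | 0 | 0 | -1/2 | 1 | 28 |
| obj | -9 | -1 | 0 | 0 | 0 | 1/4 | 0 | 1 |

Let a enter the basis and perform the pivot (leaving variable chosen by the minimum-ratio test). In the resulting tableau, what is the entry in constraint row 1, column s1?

1/4

Ratio test on column a — row 1: 20/4 = 5; row 2: entry 0 ≤ 0; row 3: entry 0 ≤ 0; row 4: 28/5 = 28/5. Minimum is 5 at row 1 (s1 leaves); pivot element 4.
Divide row 1 by 4; eliminate column a from the other rows.
In the new row 1, the s1 entry is the old entry divided by the pivot: 1/4 = 1/4.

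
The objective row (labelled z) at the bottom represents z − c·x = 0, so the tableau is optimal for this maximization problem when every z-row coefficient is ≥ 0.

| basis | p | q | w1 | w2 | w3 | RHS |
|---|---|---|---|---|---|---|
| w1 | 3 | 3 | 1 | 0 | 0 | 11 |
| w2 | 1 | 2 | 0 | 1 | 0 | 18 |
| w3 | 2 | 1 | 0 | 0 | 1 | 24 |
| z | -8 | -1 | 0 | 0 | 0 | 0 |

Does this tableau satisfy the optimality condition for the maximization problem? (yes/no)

The z-row has a negative entry -8 in column p, so it is not optimal.

no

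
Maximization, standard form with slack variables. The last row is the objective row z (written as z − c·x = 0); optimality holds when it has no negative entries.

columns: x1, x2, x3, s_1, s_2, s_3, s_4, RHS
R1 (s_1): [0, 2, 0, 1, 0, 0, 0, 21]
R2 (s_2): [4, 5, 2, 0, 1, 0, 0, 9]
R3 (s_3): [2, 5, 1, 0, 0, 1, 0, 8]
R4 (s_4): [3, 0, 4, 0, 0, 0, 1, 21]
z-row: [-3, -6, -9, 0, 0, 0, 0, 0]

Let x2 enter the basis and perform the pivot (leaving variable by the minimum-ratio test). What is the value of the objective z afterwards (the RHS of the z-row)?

Ratio test on column x2 — row 1: 21/2 = 21/2; row 2: 9/5 = 9/5; row 3: 8/5 = 8/5; row 4: entry 0 ≤ 0. Minimum is 8/5 at row 3 (s_3 leaves); pivot element 5.
Pivot on row 3; the z-row RHS becomes 0 − (-6)·(8/5) = 48/5.

48/5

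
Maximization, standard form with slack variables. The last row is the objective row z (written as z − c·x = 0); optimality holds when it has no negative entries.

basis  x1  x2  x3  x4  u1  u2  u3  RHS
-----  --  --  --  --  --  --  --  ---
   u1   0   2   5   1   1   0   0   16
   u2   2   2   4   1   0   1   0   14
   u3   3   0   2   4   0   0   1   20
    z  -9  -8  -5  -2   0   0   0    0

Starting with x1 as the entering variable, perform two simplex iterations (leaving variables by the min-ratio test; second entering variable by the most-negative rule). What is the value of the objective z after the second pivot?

Ratio test on column x1 — row 1: entry 0 ≤ 0; row 2: 14/2 = 7; row 3: 20/3 = 20/3. Minimum is 20/3 at row 3 (u3 leaves); pivot element 3.
Pivot on row 3; the z-row RHS becomes 0 − (-9)·(20/3) = 60.
Next entering variable (most negative z-row entry -8): x2.
Ratio test on column x2 — row 1: 16/2 = 8; row 2: (2/3)/2 = 1/3; row 3: entry 0 ≤ 0. Minimum is 1/3 at row 2 (u2 leaves); pivot element 2.
After the second pivot the z-row RHS is 60 − (-8)·(1/3) = 188/3.

188/3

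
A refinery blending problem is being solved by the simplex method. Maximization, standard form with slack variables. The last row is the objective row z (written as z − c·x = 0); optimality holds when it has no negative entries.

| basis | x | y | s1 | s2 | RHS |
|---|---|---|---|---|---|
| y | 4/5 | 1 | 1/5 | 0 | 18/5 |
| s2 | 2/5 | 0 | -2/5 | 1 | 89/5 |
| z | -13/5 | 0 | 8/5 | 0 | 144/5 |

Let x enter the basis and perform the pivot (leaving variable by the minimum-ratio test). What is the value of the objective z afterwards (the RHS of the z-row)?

81/2

Ratio test on column x — row 1: (18/5)/(4/5) = 9/2; row 2: (89/5)/(2/5) = 89/2. Minimum is 9/2 at row 1 (y leaves); pivot element 4/5.
Pivot on row 1; the z-row RHS becomes 144/5 − (-13/5)·(9/2) = 81/2.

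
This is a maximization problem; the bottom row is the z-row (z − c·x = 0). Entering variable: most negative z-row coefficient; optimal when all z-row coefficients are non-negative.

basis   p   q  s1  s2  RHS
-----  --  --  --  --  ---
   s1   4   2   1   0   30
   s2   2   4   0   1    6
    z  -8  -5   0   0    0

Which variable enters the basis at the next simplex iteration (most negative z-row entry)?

p

Negative z-row entries: p: -8, q: -5.
The most negative is -8 in column p, so p enters.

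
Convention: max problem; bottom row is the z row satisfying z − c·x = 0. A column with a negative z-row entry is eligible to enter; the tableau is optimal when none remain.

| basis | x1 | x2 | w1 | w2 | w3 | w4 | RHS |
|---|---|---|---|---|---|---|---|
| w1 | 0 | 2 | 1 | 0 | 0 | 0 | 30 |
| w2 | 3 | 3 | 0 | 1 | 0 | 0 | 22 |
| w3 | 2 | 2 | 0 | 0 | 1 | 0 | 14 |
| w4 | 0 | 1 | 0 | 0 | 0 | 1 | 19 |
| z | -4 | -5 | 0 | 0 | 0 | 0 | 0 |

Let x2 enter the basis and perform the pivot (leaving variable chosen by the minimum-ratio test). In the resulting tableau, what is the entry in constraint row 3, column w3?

Ratio test on column x2 — row 1: 30/2 = 15; row 2: 22/3 = 22/3; row 3: 14/2 = 7; row 4: 19/1 = 19. Minimum is 7 at row 3 (w3 leaves); pivot element 2.
Divide row 3 by 2; eliminate column x2 from the other rows.
In the new row 3, the w3 entry is the old entry divided by the pivot: 1/2 = 1/2.

1/2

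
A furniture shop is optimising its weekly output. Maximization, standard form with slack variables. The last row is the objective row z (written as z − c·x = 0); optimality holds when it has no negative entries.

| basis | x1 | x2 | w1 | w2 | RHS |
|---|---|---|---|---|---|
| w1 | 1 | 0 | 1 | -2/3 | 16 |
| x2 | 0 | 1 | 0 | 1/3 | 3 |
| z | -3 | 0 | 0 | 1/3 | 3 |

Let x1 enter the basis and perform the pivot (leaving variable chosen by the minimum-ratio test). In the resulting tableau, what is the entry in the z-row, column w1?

Ratio test on column x1 — row 1: 16/1 = 16; row 2: entry 0 ≤ 0. Minimum is 16 at row 1 (w1 leaves); pivot element 1.
Divide row 1 by 1; eliminate column x1 from the other rows.
z-row update in column w1: 0 − (-3)·1 = 3.

3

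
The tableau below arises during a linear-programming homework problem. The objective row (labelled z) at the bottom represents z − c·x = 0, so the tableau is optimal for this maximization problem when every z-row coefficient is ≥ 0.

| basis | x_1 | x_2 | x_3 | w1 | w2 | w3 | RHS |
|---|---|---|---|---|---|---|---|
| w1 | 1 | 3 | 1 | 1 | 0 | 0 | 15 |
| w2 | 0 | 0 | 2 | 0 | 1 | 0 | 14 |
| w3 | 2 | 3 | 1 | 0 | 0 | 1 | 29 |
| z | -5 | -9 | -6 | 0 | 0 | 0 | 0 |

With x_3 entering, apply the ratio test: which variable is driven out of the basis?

Column x_3 entries and ratios — w1: 15/1 = 15; w2: 14/2 = 7; w3: 29/1 = 29.
Smallest ratio is 7 in the row of w2, so w2 leaves.

w2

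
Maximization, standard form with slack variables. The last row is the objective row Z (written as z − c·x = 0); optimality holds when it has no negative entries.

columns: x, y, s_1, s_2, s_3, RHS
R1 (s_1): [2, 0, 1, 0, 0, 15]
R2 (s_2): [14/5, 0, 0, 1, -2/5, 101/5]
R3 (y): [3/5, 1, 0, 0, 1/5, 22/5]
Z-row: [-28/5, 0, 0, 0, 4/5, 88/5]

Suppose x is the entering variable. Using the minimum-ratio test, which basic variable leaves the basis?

Column x entries and ratios — s_1: 15/2 = 15/2; s_2: (101/5)/(14/5) = 101/14; y: (22/5)/(3/5) = 22/3.
Smallest ratio is 101/14 in the row of s_2, so s_2 leaves.

s_2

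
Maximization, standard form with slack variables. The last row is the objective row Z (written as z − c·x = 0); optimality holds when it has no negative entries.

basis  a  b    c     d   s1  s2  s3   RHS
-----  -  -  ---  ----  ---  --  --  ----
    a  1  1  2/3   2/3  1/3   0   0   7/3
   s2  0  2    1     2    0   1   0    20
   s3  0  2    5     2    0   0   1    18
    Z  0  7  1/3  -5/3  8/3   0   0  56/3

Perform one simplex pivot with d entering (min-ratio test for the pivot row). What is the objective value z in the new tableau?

49/2

Ratio test on column d — row 1: (7/3)/(2/3) = 7/2; row 2: 20/2 = 10; row 3: 18/2 = 9. Minimum is 7/2 at row 1 (a leaves); pivot element 2/3.
Pivot on row 1; the Z-row RHS becomes 56/3 − (-5/3)·(7/2) = 49/2.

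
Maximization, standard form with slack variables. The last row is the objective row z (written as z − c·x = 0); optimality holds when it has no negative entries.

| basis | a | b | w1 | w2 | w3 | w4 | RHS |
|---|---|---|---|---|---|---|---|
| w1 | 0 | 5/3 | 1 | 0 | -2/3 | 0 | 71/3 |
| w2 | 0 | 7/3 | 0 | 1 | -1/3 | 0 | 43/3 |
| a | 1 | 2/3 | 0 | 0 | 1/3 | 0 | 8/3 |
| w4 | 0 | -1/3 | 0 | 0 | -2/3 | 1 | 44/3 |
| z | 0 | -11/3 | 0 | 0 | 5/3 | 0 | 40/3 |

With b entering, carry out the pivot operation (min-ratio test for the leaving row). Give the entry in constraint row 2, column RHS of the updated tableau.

Ratio test on column b — row 1: (71/3)/(5/3) = 71/5; row 2: (43/3)/(7/3) = 43/7; row 3: (8/3)/(2/3) = 4; row 4: entry -1/3 ≤ 0. Minimum is 4 at row 3 (a leaves); pivot element 2/3.
Divide row 3 by 2/3; eliminate column b from the other rows.
Row 2 update in column RHS: 43/3 − (7/3)·4 = 5.

5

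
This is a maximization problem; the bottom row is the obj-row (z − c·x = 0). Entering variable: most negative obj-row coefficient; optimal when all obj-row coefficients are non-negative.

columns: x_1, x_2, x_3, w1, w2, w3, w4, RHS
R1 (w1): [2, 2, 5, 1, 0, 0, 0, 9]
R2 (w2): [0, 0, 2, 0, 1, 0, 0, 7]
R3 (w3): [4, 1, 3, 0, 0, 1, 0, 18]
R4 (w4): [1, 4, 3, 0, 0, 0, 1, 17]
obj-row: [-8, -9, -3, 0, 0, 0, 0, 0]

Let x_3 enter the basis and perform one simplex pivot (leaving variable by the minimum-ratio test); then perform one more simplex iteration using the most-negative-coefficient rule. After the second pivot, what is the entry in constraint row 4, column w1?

-3/14

Ratio test on column x_3 — row 1: 9/5 = 9/5; row 2: 7/2 = 7/2; row 3: 18/3 = 6; row 4: 17/3 = 17/3. Minimum is 9/5 at row 1 (w1 leaves); pivot element 5.
Divide row 1 by 5; eliminate column x_3 from the other rows.
Second iteration: most negative obj-row entry is -39/5 in column x_2, so x_2 enters.
Ratio test on column x_2 — row 1: (9/5)/(2/5) = 9/2; row 2: entry -4/5 ≤ 0; row 3: entry -1/5 ≤ 0; row 4: (58/5)/(14/5) = 29/7. Minimum is 29/7 at row 4 (w4 leaves); pivot element 14/5.
Divide row 4 by 14/5; eliminate column x_2 from the other rows.
After both pivots, the entry at constraint row 4, column w1 is -3/14.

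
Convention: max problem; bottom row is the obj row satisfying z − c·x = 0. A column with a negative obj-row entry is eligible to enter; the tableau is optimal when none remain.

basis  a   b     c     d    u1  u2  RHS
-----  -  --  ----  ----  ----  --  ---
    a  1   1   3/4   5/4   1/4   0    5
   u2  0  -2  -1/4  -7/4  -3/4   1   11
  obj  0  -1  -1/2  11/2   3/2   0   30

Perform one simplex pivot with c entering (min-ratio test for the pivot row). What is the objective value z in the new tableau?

100/3

Ratio test on column c — row 1: 5/(3/4) = 20/3; row 2: entry -1/4 ≤ 0. Minimum is 20/3 at row 1 (a leaves); pivot element 3/4.
Pivot on row 1; the obj-row RHS becomes 30 − (-1/2)·(20/3) = 100/3.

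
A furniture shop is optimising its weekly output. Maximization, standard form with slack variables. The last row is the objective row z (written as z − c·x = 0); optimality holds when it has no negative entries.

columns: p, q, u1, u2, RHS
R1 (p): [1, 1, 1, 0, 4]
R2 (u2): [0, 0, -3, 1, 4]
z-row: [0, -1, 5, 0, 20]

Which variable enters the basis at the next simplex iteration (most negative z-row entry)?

Negative z-row entries: q: -1.
The most negative is -1 in column q, so q enters.

q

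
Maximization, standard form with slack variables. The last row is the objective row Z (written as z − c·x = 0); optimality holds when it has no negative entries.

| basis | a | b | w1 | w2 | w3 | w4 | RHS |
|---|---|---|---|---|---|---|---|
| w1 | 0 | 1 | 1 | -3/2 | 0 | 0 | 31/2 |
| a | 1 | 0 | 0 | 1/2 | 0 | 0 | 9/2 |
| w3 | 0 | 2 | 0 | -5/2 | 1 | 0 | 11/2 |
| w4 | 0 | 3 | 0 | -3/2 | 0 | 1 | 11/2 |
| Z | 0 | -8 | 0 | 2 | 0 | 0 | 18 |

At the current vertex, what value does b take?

b is not in the basis, so in the current basic feasible solution b = 0.

0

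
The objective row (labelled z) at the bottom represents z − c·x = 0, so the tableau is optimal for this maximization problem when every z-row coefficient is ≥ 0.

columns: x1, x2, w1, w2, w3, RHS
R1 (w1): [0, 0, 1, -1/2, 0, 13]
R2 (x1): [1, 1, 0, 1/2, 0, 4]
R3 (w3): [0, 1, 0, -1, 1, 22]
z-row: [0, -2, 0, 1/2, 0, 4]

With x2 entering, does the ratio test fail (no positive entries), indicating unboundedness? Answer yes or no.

Column x2 has positive entries in row(s) 2, 3, so the ratio test bounds it — not unbounded.

no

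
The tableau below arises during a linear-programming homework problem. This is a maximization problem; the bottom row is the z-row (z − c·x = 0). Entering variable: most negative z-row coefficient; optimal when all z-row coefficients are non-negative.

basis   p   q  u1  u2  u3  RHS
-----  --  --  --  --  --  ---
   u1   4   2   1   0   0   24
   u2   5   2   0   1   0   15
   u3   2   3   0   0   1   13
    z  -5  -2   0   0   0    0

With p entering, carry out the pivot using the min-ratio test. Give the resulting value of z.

15

Ratio test on column p — row 1: 24/4 = 6; row 2: 15/5 = 3; row 3: 13/2 = 13/2. Minimum is 3 at row 2 (u2 leaves); pivot element 5.
Pivot on row 2; the z-row RHS becomes 0 − (-5)·3 = 15.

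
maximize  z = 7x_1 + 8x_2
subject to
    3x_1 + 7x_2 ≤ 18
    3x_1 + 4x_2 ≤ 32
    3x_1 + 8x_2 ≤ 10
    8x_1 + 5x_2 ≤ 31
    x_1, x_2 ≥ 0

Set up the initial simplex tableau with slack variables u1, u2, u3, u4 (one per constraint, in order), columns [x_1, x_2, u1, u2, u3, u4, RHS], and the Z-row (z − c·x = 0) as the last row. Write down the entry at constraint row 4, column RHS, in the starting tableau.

The RHS of constraint 4 is b_4 = 31.

31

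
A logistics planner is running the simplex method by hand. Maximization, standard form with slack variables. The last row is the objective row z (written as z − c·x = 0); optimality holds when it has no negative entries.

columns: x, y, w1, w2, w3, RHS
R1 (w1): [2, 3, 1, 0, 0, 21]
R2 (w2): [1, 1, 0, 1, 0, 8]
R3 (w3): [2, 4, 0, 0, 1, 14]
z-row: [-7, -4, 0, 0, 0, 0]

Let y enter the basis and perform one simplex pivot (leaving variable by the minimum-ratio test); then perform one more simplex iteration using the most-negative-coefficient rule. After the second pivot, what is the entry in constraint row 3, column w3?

Ratio test on column y — row 1: 21/3 = 7; row 2: 8/1 = 8; row 3: 14/4 = 7/2. Minimum is 7/2 at row 3 (w3 leaves); pivot element 4.
Divide row 3 by 4; eliminate column y from the other rows.
Second iteration: most negative z-row entry is -5 in column x, so x enters.
Ratio test on column x — row 1: (21/2)/(1/2) = 21; row 2: (9/2)/(1/2) = 9; row 3: (7/2)/(1/2) = 7. Minimum is 7 at row 3 (y leaves); pivot element 1/2.
Divide row 3 by 1/2; eliminate column x from the other rows.
After both pivots, the entry at constraint row 3, column w3 is 1/2.

1/2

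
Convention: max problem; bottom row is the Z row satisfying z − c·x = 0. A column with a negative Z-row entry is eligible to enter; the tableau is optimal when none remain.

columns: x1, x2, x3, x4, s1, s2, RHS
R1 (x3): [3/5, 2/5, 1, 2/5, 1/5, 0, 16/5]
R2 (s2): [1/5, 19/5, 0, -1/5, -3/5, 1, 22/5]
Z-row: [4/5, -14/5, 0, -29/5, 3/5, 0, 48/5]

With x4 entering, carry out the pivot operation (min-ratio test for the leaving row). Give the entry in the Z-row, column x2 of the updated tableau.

Ratio test on column x4 — row 1: (16/5)/(2/5) = 8; row 2: entry -1/5 ≤ 0. Minimum is 8 at row 1 (x3 leaves); pivot element 2/5.
Divide row 1 by 2/5; eliminate column x4 from the other rows.
Z-row update in column x2: -14/5 − (-29/5)·1 = 3.

3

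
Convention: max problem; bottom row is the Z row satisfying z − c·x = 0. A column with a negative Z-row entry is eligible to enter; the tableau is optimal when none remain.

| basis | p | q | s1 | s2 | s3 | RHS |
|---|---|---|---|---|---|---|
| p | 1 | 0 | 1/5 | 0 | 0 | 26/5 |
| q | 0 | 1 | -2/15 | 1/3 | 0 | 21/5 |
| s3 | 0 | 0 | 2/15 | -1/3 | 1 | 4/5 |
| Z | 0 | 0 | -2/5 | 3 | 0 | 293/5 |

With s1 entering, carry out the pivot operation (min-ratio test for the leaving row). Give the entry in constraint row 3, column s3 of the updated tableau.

15/2

Ratio test on column s1 — row 1: (26/5)/(1/5) = 26; row 2: entry -2/15 ≤ 0; row 3: (4/5)/(2/15) = 6. Minimum is 6 at row 3 (s3 leaves); pivot element 2/15.
Divide row 3 by 2/15; eliminate column s1 from the other rows.
In the new row 3, the s3 entry is the old entry divided by the pivot: 1/(2/15) = 15/2.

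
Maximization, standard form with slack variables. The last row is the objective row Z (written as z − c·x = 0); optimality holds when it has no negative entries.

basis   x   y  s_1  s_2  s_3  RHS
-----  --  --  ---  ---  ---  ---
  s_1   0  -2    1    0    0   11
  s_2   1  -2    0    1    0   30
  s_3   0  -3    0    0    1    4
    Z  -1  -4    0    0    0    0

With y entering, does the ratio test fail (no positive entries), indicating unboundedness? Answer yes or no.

Every constraint-row entry in column y is ≤ 0, so increasing y is unbounded.

yes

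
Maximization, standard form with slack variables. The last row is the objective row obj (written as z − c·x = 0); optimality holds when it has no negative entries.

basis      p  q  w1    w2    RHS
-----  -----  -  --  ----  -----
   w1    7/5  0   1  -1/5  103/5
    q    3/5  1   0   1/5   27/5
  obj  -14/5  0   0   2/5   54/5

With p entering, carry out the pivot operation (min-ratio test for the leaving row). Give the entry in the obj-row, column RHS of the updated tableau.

36

Ratio test on column p — row 1: (103/5)/(7/5) = 103/7; row 2: (27/5)/(3/5) = 9. Minimum is 9 at row 2 (q leaves); pivot element 3/5.
Divide row 2 by 3/5; eliminate column p from the other rows.
obj-row update in column RHS: 54/5 − (-14/5)·9 = 36.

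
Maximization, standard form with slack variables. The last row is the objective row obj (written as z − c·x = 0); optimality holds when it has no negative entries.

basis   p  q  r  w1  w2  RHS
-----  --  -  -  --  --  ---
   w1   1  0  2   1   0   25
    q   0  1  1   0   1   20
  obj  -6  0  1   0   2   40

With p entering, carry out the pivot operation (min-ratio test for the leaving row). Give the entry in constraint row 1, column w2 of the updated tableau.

0

Ratio test on column p — row 1: 25/1 = 25; row 2: entry 0 ≤ 0. Minimum is 25 at row 1 (w1 leaves); pivot element 1.
Divide row 1 by 1; eliminate column p from the other rows.
In the new row 1, the w2 entry is the old entry divided by the pivot: 0/1 = 0.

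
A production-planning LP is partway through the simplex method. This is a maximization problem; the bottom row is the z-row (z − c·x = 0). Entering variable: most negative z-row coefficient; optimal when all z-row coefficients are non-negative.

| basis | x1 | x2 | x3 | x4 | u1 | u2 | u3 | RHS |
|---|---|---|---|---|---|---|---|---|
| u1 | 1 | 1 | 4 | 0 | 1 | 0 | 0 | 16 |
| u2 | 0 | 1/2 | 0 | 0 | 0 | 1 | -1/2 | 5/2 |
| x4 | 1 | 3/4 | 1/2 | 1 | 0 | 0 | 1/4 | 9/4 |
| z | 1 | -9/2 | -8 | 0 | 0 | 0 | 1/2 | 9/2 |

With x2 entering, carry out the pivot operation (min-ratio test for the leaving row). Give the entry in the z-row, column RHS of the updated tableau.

Ratio test on column x2 — row 1: 16/1 = 16; row 2: (5/2)/(1/2) = 5; row 3: (9/4)/(3/4) = 3. Minimum is 3 at row 3 (x4 leaves); pivot element 3/4.
Divide row 3 by 3/4; eliminate column x2 from the other rows.
z-row update in column RHS: 9/2 − (-9/2)·3 = 18.

18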